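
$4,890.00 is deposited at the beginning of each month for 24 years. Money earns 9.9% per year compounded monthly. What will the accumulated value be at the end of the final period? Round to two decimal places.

$5,771,416.87

This is an annuity due: 288 deposits of $4,890.00 at the beginning of each month.
Periodic rate r = 0.099/12 per month; n is counted in months.
FV = PMT × [((1+r)^n − 1)/r] × (1+r) = 4,890 × [(1+r)^288 − 1] / r × (1+r) = $5,771,416.87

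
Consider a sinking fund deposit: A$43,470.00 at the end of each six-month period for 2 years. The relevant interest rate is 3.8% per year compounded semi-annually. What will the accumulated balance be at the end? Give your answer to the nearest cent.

This is an ordinary annuity: 4 deposits of A$43,470.00 at the end of each six-month period.
Periodic rate r = 0.038/2 per half-year; n is counted in half-years.
FV = PMT × [((1+r)^n − 1)/r] = 43,470 × [(1+r)^4 − 1] / r = A$178,898.65

A$178,898.65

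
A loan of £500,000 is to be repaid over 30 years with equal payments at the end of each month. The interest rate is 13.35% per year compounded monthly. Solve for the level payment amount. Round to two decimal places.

Level ordinary annuity; solve PV = PMT × [(1 − (1+r)^−n)/r] for PMT.
Periodic rate r = 0.1335/12 per month; n is counted in months.
With n = 360: PMT = 500,000 / ([(1 − (1+r)^−n)/r]) = £5,668.11

£5,668.11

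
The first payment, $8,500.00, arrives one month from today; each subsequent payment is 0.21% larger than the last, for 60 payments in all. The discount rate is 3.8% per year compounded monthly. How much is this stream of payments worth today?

Periodic rate r = 0.038/12 per month; n is counted in months.
Growing ordinary annuity: PV = PMT₁ × [1 − ((1+g)/(1+r))^n] / (r − g) = 8,500 × [1 − ((1+0.0021)/(1+r))^60] / (r − 0.0021) = $492,766.17.

$492,766.17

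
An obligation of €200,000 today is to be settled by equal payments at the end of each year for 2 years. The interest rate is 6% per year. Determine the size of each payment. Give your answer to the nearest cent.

€109,087.38

Level ordinary annuity; solve PV = PMT × [(1 − (1+r)^−n)/r] for PMT.
Periodic rate r = 0.06 per year.
With n = 2: PMT = 200,000 / ([(1 − (1+r)^−n)/r]) = €109,087.38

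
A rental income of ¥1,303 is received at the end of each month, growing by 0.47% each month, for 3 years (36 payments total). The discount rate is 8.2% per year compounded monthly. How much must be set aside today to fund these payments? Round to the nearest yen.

¥44,903

Periodic rate r = 0.082/12 per month; n is counted in months.
Growing ordinary annuity: PV = PMT₁ × [1 − ((1+g)/(1+r))^n] / (r − g) = 1,303 × [1 − ((1+0.0047)/(1+r))^36] / (r − 0.0047) = ¥44,903.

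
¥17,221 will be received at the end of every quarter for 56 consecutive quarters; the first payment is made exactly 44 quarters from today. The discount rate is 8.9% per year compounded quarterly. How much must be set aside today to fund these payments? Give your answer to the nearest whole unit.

¥212,836

Ordinary annuity of 56 payments, first payment at period 44.
Periodic rate r = 0.089/4 per quarter; n is counted in quarters.
The ordinary-annuity PV formula values the stream one period before the first payment (period 43); discount that back 43 periods:
PV₀ = 17,221 × [1 − (1+r)^−56] / r × (1+r)^−43 = ¥212,836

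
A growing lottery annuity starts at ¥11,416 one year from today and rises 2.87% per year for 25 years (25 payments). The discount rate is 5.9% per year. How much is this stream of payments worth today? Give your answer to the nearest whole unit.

Periodic rate r = 0.059 per year.
Growing ordinary annuity: PV = PMT₁ × [1 − ((1+g)/(1+r))^n] / (r − g) = 11,416 × [1 − ((1+0.0287)/(1+r))^25] / (r − 0.0287) = ¥194,422.

¥194,422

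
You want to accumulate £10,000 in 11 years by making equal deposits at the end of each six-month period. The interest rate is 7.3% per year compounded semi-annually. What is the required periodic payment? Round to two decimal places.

£304.04

Level ordinary annuity; solve FV = PMT × [((1+r)^n − 1)/r] for PMT.
Periodic rate r = 0.073/2 per half-year; n is counted in half-years.
With n = 22: PMT = 10,000 / ([((1+r)^n − 1)/r]) = £304.04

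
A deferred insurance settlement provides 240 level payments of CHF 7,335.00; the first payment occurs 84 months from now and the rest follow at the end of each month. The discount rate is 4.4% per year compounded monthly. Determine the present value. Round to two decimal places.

CHF 863,020.36

Ordinary annuity of 240 payments, first payment at period 84.
Periodic rate r = 0.044/12 per month; n is counted in months.
The ordinary-annuity PV formula values the stream one period before the first payment (period 83); discount that back 83 periods:
PV₀ = 7,335 × [1 − (1+r)^−240] / r × (1+r)^−83 = CHF 863,020.36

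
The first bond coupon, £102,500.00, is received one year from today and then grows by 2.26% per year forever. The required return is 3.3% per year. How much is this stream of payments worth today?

£9,855,769.23

Periodic rate r = 0.033 per year.
Growing perpetuity (Gordon): PV = PMT₁ / (r − g) = 102,500 / (r − 0.0226) = £9,855,769.23.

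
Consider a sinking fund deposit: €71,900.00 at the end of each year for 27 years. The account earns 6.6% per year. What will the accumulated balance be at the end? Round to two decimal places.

This is an ordinary annuity: 27 deposits of €71,900.00 at the end of each year.
Periodic rate r = 0.066 per year.
FV = PMT × [((1+r)^n − 1)/r] = 71,900 × [(1+r)^27 − 1] / r = €5,028,887.94

€5,028,887.94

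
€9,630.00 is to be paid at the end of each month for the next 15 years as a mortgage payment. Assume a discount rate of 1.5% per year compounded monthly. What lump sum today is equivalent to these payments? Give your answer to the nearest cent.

This is an ordinary annuity: 180 payments of €9,630.00 at the end of each month.
Periodic rate r = 0.015/12 per month; n is counted in months.
PV = PMT × [(1 − (1+r)^−n)/r] = 9,630 × [1 − (1+r)^−180] / r = €1,551,366.62

€1,551,366.62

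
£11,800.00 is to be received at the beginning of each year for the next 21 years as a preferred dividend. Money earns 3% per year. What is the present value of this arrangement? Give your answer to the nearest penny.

£187,354.20

This is an annuity due: 21 payments of £11,800.00 at the beginning of each year.
Periodic rate r = 0.03 per year.
PV = PMT × [(1 − (1+r)^−n)/r] × (1+r) = 11,800 × [1 − (1+r)^−21] / r × (1+r) = £187,354.20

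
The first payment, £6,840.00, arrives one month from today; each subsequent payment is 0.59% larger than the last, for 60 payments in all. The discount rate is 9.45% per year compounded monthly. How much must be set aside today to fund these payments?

£384,522.02

Periodic rate r = 0.0945/12 per month; n is counted in months.
Growing ordinary annuity: PV = PMT₁ × [1 − ((1+g)/(1+r))^n] / (r − g) = 6,840 × [1 − ((1+0.0059)/(1+r))^60] / (r − 0.0059) = £384,522.02.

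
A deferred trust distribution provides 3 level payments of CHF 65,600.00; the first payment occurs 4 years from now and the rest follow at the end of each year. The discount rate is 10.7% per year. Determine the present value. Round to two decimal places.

CHF 118,790.48

Ordinary annuity of 3 payments, first payment at period 4.
Periodic rate r = 0.107 per year.
The ordinary-annuity PV formula values the stream one period before the first payment (period 3); discount that back 3 periods:
PV₀ = 65,600 × [1 − (1+r)^−3] / r × (1+r)^−3 = CHF 118,790.48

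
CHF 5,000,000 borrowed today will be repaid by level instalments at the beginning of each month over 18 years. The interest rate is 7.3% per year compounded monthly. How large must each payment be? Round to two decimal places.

CHF 41,404.22

Level annuity due; solve PV = PMT × [(1 − (1+r)^−n)/r] × (1+r) for PMT.
Periodic rate r = 0.073/12 per month; n is counted in months.
With n = 216: PMT = 5,000,000 / ([(1 − (1+r)^−n)/r] × (1+r)) = CHF 41,404.22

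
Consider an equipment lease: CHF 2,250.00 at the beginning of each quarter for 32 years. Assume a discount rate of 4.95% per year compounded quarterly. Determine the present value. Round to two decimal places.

This is an annuity due: 128 payments of CHF 2,250.00 at the beginning of each quarter.
Periodic rate r = 0.0495/4 per quarter; n is counted in quarters.
PV = PMT × [(1 − (1+r)^−n)/r] × (1+r) = 2,250 × [1 − (1+r)^−128] / r × (1+r) = CHF 145,937.20

CHF 145,937.20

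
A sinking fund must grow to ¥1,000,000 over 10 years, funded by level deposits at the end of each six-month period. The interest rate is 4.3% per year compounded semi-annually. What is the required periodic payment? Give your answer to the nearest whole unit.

¥40,546

Level ordinary annuity; solve FV = PMT × [((1+r)^n − 1)/r] for PMT.
Periodic rate r = 0.043/2 per half-year; n is counted in half-years.
With n = 20: PMT = 1,000,000 / ([((1+r)^n − 1)/r]) = ¥40,546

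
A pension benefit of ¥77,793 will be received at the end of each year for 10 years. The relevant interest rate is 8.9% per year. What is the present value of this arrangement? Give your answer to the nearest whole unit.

This is an ordinary annuity: 10 payments of ¥77,793 at the end of each year.
Periodic rate r = 0.089 per year.
PV = PMT × [(1 − (1+r)^−n)/r] = 77,793 × [1 − (1+r)^−10] / r = ¥501,454

¥501,454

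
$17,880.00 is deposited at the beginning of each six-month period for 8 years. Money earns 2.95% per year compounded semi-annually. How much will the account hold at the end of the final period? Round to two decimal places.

This is an annuity due: 16 deposits of $17,880.00 at the beginning of each six-month period.
Periodic rate r = 0.0295/2 per half-year; n is counted in half-years.
FV = PMT × [((1+r)^n − 1)/r] × (1+r) = 17,880 × [(1+r)^16 − 1] / r × (1+r) = $324,734.45

$324,734.45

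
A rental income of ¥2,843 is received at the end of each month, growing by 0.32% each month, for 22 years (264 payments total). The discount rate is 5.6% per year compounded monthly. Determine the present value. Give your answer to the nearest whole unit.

¥620,318

Periodic rate r = 0.056/12 per month; n is counted in months.
Growing ordinary annuity: PV = PMT₁ × [1 − ((1+g)/(1+r))^n] / (r − g) = 2,843 × [1 − ((1+0.0032)/(1+r))^264] / (r − 0.0032) = ¥620,318.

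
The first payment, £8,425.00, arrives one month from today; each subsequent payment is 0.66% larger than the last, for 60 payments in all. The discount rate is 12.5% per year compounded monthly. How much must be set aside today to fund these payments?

Periodic rate r = 0.125/12 per month; n is counted in months.
Growing ordinary annuity: PV = PMT₁ × [1 − ((1+g)/(1+r))^n] / (r − g) = 8,425 × [1 − ((1+0.0066)/(1+r))^60] / (r − 0.0066) = £448,402.00.

£448,402.00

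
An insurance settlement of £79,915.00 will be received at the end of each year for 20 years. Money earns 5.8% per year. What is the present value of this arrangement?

This is an ordinary annuity: 20 payments of £79,915.00 at the end of each year.
Periodic rate r = 0.058 per year.
PV = PMT × [(1 − (1+r)^−n)/r] = 79,915 × [1 − (1+r)^−20] / r = £931,688.60

£931,688.60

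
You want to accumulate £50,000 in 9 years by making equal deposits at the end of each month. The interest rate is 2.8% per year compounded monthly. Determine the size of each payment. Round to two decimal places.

Level ordinary annuity; solve FV = PMT × [((1+r)^n − 1)/r] for PMT.
Periodic rate r = 0.028/12 per month; n is counted in months.
With n = 108: PMT = 50,000 / ([((1+r)^n − 1)/r]) = £407.61

£407.61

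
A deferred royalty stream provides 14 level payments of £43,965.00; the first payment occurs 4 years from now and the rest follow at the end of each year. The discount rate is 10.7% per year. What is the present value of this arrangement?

£229,905.20

Ordinary annuity of 14 payments, first payment at period 4.
Periodic rate r = 0.107 per year.
The ordinary-annuity PV formula values the stream one period before the first payment (period 3); discount that back 3 periods:
PV₀ = 43,965 × [1 − (1+r)^−14] / r × (1+r)^−3 = £229,905.20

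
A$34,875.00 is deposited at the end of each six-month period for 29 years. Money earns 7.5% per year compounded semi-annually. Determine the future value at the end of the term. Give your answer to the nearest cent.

A$6,936,708.56

This is an ordinary annuity: 58 deposits of A$34,875.00 at the end of each six-month period.
Periodic rate r = 0.075/2 per half-year; n is counted in half-years.
FV = PMT × [((1+r)^n − 1)/r] = 34,875 × [(1+r)^58 − 1] / r = A$6,936,708.56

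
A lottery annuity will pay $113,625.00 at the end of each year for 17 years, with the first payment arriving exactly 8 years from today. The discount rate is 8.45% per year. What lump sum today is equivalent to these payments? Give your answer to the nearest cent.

$570,182.55

Ordinary annuity of 17 payments, first payment at period 8.
Periodic rate r = 0.0845 per year.
The ordinary-annuity PV formula values the stream one period before the first payment (period 7); discount that back 7 periods:
PV₀ = 113,625 × [1 − (1+r)^−17] / r × (1+r)^−7 = $570,182.55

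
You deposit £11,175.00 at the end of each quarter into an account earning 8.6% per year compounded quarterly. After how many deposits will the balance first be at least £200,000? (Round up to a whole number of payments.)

16 payments

Periodic rate r = 0.086/4 per quarter; n is counted in quarters.
Ordinary annuity FV: 200,000 = 11,175 × [((1+r)^n − 1)/r].
(1+r)^n = 1 + 200,000 × r / 11,175, so n = ln(1 + 200,000·r/11,175) / ln(1+r) = 15.30.
Round up to a whole number of payments: n = 16.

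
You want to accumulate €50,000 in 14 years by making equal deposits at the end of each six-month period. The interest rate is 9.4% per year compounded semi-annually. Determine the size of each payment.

€897.52

Level ordinary annuity; solve FV = PMT × [((1+r)^n − 1)/r] for PMT.
Periodic rate r = 0.094/2 per half-year; n is counted in half-years.
With n = 28: PMT = 50,000 / ([((1+r)^n − 1)/r]) = €897.52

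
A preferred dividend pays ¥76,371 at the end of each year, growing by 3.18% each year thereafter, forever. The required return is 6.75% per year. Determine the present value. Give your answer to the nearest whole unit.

Periodic rate r = 0.0675 per year.
Growing perpetuity (Gordon): PV = PMT₁ / (r − g) = 76,371 / (r − 0.0318) = ¥2,139,244.

¥2,139,244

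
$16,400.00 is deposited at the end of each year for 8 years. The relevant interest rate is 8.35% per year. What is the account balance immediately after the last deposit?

This is an ordinary annuity: 8 deposits of $16,400.00 at the end of each year.
Periodic rate r = 0.0835 per year.
FV = PMT × [((1+r)^n − 1)/r] = 16,400 × [(1+r)^8 − 1] / r = $176,661.41

$176,661.41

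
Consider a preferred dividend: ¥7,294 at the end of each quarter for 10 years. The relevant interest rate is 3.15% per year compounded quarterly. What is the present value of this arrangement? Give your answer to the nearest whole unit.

¥249,441

This is an ordinary annuity: 40 payments of ¥7,294 at the end of each quarter.
Periodic rate r = 0.0315/4 per quarter; n is counted in quarters.
PV = PMT × [(1 − (1+r)^−n)/r] = 7,294 × [1 − (1+r)^−40] / r = ¥249,441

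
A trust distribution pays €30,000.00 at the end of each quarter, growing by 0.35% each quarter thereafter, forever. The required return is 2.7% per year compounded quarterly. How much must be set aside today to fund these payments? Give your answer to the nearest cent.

€9,230,769.23

Periodic rate r = 0.027/4 per quarter.
Growing perpetuity (Gordon): PV = PMT₁ / (r − g) = 30,000 / (r − 0.0035) = €9,230,769.23.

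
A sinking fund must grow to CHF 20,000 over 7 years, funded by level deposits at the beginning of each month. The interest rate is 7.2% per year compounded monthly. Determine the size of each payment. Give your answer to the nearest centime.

Level annuity due; solve FV = PMT × [((1+r)^n − 1)/r] × (1+r) for PMT.
Periodic rate r = 0.072/12 per month; n is counted in months.
With n = 84: PMT = 20,000 / ([((1+r)^n − 1)/r] × (1+r)) = CHF 182.72

CHF 182.72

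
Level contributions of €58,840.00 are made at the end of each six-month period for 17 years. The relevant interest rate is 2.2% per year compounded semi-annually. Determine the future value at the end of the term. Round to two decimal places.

€2,410,150.59

This is an ordinary annuity: 34 deposits of €58,840.00 at the end of each six-month period.
Periodic rate r = 0.022/2 per half-year; n is counted in half-years.
FV = PMT × [((1+r)^n − 1)/r] = 58,840 × [(1+r)^34 − 1] / r = €2,410,150.59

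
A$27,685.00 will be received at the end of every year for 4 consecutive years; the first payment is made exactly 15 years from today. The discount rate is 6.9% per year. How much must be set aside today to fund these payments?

A$36,930.06

Ordinary annuity of 4 payments, first payment at period 15.
Periodic rate r = 0.069 per year.
The ordinary-annuity PV formula values the stream one period before the first payment (period 14); discount that back 14 periods:
PV₀ = 27,685 × [1 − (1+r)^−4] / r × (1+r)^−14 = A$36,930.06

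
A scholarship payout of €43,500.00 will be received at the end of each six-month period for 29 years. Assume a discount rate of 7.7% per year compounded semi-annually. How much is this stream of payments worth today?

€1,003,556.13

This is an ordinary annuity: 58 payments of €43,500.00 at the end of each six-month period.
Periodic rate r = 0.077/2 per half-year; n is counted in half-years.
PV = PMT × [(1 − (1+r)^−n)/r] = 43,500 × [1 − (1+r)^−58] / r = €1,003,556.13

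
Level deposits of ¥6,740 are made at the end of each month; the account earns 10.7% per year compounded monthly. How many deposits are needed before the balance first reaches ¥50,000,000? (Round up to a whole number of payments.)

Periodic rate r = 0.107/12 per month; n is counted in months.
Ordinary annuity FV: 50,000,000 = 6,740 × [((1+r)^n − 1)/r].
(1+r)^n = 1 + 50,000,000 × r / 6,740, so n = ln(1 + 50,000,000·r/6,740) / ln(1+r) = 473.90.
Round up to a whole number of payments: n = 474.

474 payments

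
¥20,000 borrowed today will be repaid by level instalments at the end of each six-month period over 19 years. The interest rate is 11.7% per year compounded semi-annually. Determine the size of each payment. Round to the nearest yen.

Level ordinary annuity; solve PV = PMT × [(1 − (1+r)^−n)/r] for PMT.
Periodic rate r = 0.117/2 per half-year; n is counted in half-years.
With n = 38: PMT = 20,000 / ([(1 − (1+r)^−n)/r]) = ¥1,322

¥1,322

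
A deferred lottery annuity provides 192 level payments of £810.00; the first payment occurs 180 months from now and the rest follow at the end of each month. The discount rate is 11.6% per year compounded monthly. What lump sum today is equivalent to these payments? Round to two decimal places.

£12,612.81

Ordinary annuity of 192 payments, first payment at period 180.
Periodic rate r = 0.116/12 per month; n is counted in months.
The ordinary-annuity PV formula values the stream one period before the first payment (period 179); discount that back 179 periods:
PV₀ = 810 × [1 − (1+r)^−192] / r × (1+r)^−179 = £12,612.81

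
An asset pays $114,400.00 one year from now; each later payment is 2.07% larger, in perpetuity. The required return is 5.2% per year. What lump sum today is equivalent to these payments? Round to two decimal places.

$3,654,952.08

Periodic rate r = 0.052 per year.
Growing perpetuity (Gordon): PV = PMT₁ / (r − g) = 114,400 / (r − 0.0207) = $3,654,952.08.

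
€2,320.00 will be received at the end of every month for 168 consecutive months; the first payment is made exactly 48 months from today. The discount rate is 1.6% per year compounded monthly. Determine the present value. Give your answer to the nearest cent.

Ordinary annuity of 168 payments, first payment at period 48.
Periodic rate r = 0.016/12 per month; n is counted in months.
The ordinary-annuity PV formula values the stream one period before the first payment (period 47); discount that back 47 periods:
PV₀ = 2,320 × [1 − (1+r)^−168] / r × (1+r)^−47 = €327,799.31

€327,799.31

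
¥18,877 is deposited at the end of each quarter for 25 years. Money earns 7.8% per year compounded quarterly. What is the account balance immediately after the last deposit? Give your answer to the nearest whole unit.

This is an ordinary annuity: 100 deposits of ¥18,877 at the end of each quarter.
Periodic rate r = 0.078/4 per quarter; n is counted in quarters.
FV = PMT × [((1+r)^n − 1)/r] = 18,877 × [(1+r)^100 − 1] / r = ¥5,709,564

¥5,709,564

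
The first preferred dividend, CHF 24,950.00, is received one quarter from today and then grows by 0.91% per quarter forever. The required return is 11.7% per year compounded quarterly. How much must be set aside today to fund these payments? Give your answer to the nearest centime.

Periodic rate r = 0.117/4 per quarter.
Growing perpetuity (Gordon): PV = PMT₁ / (r − g) = 24,950 / (r − 0.0091) = CHF 1,238,213.40.

CHF 1,238,213.40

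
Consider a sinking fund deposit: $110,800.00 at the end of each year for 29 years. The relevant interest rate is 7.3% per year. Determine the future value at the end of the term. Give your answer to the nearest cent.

$10,193,592.40

This is an ordinary annuity: 29 deposits of $110,800.00 at the end of each year.
Periodic rate r = 0.073 per year.
FV = PMT × [((1+r)^n − 1)/r] = 110,800 × [(1+r)^29 − 1] / r = $10,193,592.40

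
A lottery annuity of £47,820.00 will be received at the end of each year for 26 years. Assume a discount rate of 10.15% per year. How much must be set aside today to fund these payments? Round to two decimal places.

This is an ordinary annuity: 26 payments of £47,820.00 at the end of each year.
Periodic rate r = 0.1015 per year.
PV = PMT × [(1 − (1+r)^−n)/r] = 47,820 × [1 − (1+r)^−26] / r = £432,978.44

£432,978.44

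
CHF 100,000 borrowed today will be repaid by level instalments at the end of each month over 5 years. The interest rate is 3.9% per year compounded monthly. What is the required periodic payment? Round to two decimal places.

CHF 1,837.14

Level ordinary annuity; solve PV = PMT × [(1 − (1+r)^−n)/r] for PMT.
Periodic rate r = 0.039/12 per month; n is counted in months.
With n = 60: PMT = 100,000 / ([(1 − (1+r)^−n)/r]) = CHF 1,837.14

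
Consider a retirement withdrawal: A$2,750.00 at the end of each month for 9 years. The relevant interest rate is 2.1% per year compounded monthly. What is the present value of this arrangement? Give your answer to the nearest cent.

A$270,406.32

This is an ordinary annuity: 108 payments of A$2,750.00 at the end of each month.
Periodic rate r = 0.021/12 per month; n is counted in months.
PV = PMT × [(1 − (1+r)^−n)/r] = 2,750 × [1 − (1+r)^−108] / r = A$270,406.32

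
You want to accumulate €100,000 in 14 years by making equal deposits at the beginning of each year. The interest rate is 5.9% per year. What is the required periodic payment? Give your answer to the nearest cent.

€4,525.00

Level annuity due; solve FV = PMT × [((1+r)^n − 1)/r] × (1+r) for PMT.
Periodic rate r = 0.059 per year.
With n = 14: PMT = 100,000 / ([((1+r)^n − 1)/r] × (1+r)) = €4,525.00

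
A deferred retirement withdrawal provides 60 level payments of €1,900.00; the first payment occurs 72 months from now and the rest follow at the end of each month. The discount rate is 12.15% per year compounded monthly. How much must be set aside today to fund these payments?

Ordinary annuity of 60 payments, first payment at period 72.
Periodic rate r = 0.1215/12 per month; n is counted in months.
The ordinary-annuity PV formula values the stream one period before the first payment (period 71); discount that back 71 periods:
PV₀ = 1,900 × [1 − (1+r)^−60] / r × (1+r)^−71 = €41,631.27

€41,631.27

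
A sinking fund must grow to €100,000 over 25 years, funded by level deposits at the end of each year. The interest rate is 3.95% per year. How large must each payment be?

€2,417.41

Level ordinary annuity; solve FV = PMT × [((1+r)^n − 1)/r] for PMT.
Periodic rate r = 0.0395 per year.
With n = 25: PMT = 100,000 / ([((1+r)^n − 1)/r]) = €2,417.41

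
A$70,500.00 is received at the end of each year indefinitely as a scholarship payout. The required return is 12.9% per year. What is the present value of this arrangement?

Periodic rate r = 0.129 per year.
Level perpetuity: PV = PMT / r = 70,500 / (0.129) = A$546,511.63.

A$546,511.63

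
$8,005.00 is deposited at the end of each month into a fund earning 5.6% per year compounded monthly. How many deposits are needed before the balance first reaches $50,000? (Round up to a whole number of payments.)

Periodic rate r = 0.056/12 per month; n is counted in months.
Ordinary annuity FV: 50,000 = 8,005 × [((1+r)^n − 1)/r].
(1+r)^n = 1 + 50,000 × r / 8,005, so n = ln(1 + 50,000·r/8,005) / ln(1+r) = 6.17.
Round up to a whole number of payments: n = 7.

7 payments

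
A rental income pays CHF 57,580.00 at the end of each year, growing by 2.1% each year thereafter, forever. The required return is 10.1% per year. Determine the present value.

CHF 719,750.00

Periodic rate r = 0.101 per year.
Growing perpetuity (Gordon): PV = PMT₁ / (r − g) = 57,580 / (r − 0.021) = CHF 719,750.00.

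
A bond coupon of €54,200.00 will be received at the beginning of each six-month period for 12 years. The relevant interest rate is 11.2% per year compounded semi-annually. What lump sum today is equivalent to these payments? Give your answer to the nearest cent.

€745,655.17

This is an annuity due: 24 payments of €54,200.00 at the beginning of each six-month period.
Periodic rate r = 0.112/2 per half-year; n is counted in half-years.
PV = PMT × [(1 − (1+r)^−n)/r] × (1+r) = 54,200 × [1 − (1+r)^−24] / r × (1+r) = €745,655.17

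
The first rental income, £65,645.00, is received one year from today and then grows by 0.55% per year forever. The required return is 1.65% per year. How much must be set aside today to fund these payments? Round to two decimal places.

£5,967,727.27

Periodic rate r = 0.0165 per year.
Growing perpetuity (Gordon): PV = PMT₁ / (r − g) = 65,645 / (r − 0.0055) = £5,967,727.27.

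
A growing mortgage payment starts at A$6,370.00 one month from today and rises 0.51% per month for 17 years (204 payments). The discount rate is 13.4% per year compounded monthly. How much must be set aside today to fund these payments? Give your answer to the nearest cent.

Periodic rate r = 0.134/12 per month; n is counted in months.
Growing ordinary annuity: PV = PMT₁ × [1 − ((1+g)/(1+r))^n] / (r − g) = 6,370 × [1 − ((1+0.0051)/(1+r))^204] / (r − 0.0051) = A$742,361.21.

A$742,361.21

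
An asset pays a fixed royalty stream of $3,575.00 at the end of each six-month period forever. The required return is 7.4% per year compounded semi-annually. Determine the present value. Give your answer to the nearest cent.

Periodic rate r = 0.074/2 per half-year.
Level perpetuity: PV = PMT / r = 3,575 / (0.074/2) = $96,621.62.

$96,621.62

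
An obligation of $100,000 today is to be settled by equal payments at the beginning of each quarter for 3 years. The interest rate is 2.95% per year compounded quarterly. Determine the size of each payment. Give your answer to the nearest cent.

Level annuity due; solve PV = PMT × [(1 − (1+r)^−n)/r] × (1+r) for PMT.
Periodic rate r = 0.0295/4 per quarter; n is counted in quarters.
With n = 12: PMT = 100,000 / ([(1 − (1+r)^−n)/r] × (1+r)) = $8,674.22

$8,674.22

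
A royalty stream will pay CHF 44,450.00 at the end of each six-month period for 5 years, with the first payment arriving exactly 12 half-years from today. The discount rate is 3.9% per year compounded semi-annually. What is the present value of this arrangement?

Ordinary annuity of 10 payments, first payment at period 12.
Periodic rate r = 0.039/2 per half-year; n is counted in half-years.
The ordinary-annuity PV formula values the stream one period before the first payment (period 11); discount that back 11 periods:
PV₀ = 44,450 × [1 − (1+r)^−10] / r × (1+r)^−11 = CHF 323,705.75

CHF 323,705.75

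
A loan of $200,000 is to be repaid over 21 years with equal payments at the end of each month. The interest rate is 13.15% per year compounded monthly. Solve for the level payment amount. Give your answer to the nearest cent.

Level ordinary annuity; solve PV = PMT × [(1 − (1+r)^−n)/r] for PMT.
Periodic rate r = 0.1315/12 per month; n is counted in months.
With n = 252: PMT = 200,000 / ([(1 − (1+r)^−n)/r]) = $2,341.91

$2,341.91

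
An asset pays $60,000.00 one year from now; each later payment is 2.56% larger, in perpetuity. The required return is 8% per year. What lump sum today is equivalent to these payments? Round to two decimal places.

$1,102,941.18

Periodic rate r = 0.08 per year.
Growing perpetuity (Gordon): PV = PMT₁ / (r − g) = 60,000 / (r − 0.0256) = $1,102,941.18.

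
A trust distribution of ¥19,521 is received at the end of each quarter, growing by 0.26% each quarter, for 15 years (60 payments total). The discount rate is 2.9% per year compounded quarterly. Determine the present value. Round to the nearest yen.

¥1,017,717

Periodic rate r = 0.029/4 per quarter; n is counted in quarters.
Growing ordinary annuity: PV = PMT₁ × [1 − ((1+g)/(1+r))^n] / (r − g) = 19,521 × [1 − ((1+0.0026)/(1+r))^60] / (r − 0.0026) = ¥1,017,717.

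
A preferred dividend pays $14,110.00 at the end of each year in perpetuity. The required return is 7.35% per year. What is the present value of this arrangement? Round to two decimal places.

Periodic rate r = 0.0735 per year.
Level perpetuity: PV = PMT / r = 14,110 / (0.0735) = $191,972.79.

$191,972.79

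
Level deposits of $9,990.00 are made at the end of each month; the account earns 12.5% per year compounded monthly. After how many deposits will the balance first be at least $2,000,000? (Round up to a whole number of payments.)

109 payments

Periodic rate r = 0.125/12 per month; n is counted in months.
Ordinary annuity FV: 2,000,000 = 9,990 × [((1+r)^n − 1)/r].
(1+r)^n = 1 + 2,000,000 × r / 9,990, so n = ln(1 + 2,000,000·r/9,990) / ln(1+r) = 108.72.
Round up to a whole number of payments: n = 109.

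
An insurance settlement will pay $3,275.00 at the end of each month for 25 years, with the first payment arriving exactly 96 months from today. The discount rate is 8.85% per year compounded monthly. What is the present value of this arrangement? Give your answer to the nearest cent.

$196,572.46

Ordinary annuity of 300 payments, first payment at period 96.
Periodic rate r = 0.0885/12 per month; n is counted in months.
The ordinary-annuity PV formula values the stream one period before the first payment (period 95); discount that back 95 periods:
PV₀ = 3,275 × [1 − (1+r)^−300] / r × (1+r)^−95 = $196,572.46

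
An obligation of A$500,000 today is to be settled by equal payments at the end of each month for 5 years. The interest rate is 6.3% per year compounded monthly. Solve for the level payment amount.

Level ordinary annuity; solve PV = PMT × [(1 − (1+r)^−n)/r] for PMT.
Periodic rate r = 0.063/12 per month; n is counted in months.
With n = 60: PMT = 500,000 / ([(1 − (1+r)^−n)/r]) = A$9,736.30

A$9,736.30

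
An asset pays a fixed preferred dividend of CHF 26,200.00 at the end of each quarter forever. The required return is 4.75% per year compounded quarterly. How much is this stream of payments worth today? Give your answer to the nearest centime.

Periodic rate r = 0.0475/4 per quarter.
Level perpetuity: PV = PMT / r = 26,200 / (0.0475/4) = CHF 2,206,315.79.

CHF 2,206,315.79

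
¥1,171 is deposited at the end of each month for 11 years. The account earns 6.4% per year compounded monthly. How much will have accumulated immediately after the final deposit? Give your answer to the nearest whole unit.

¥223,525

This is an ordinary annuity: 132 deposits of ¥1,171 at the end of each month.
Periodic rate r = 0.064/12 per month; n is counted in months.
FV = PMT × [((1+r)^n − 1)/r] = 1,171 × [(1+r)^132 − 1] / r = ¥223,525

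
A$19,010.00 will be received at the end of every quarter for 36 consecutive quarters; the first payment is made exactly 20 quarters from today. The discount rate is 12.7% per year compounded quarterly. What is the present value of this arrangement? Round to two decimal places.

A$223,305.10

Ordinary annuity of 36 payments, first payment at period 20.
Periodic rate r = 0.127/4 per quarter; n is counted in quarters.
The ordinary-annuity PV formula values the stream one period before the first payment (period 19); discount that back 19 periods:
PV₀ = 19,010 × [1 − (1+r)^−36] / r × (1+r)^−19 = A$223,305.10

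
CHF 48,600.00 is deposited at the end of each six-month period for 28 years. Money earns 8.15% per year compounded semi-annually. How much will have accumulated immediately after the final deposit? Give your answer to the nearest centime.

This is an ordinary annuity: 56 deposits of CHF 48,600.00 at the end of each six-month period.
Periodic rate r = 0.0815/2 per half-year; n is counted in half-years.
FV = PMT × [((1+r)^n − 1)/r] = 48,600 × [(1+r)^56 − 1] / r = CHF 9,973,632.65

CHF 9,973,632.65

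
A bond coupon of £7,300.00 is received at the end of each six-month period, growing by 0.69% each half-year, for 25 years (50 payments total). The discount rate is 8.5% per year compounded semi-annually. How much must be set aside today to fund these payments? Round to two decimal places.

£168,966.19

Periodic rate r = 0.085/2 per half-year; n is counted in half-years.
Growing ordinary annuity: PV = PMT₁ × [1 − ((1+g)/(1+r))^n] / (r − g) = 7,300 × [1 − ((1+0.0069)/(1+r))^50] / (r − 0.0069) = £168,966.19.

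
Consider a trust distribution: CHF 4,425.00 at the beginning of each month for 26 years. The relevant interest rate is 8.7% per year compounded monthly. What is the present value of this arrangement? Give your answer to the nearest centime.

CHF 550,221.88

This is an annuity due: 312 payments of CHF 4,425.00 at the beginning of each month.
Periodic rate r = 0.087/12 per month; n is counted in months.
PV = PMT × [(1 − (1+r)^−n)/r] × (1+r) = 4,425 × [1 − (1+r)^−312] / r × (1+r) = CHF 550,221.88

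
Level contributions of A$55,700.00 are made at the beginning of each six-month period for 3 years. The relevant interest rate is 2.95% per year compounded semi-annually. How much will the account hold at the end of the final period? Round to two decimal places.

This is an annuity due: 6 deposits of A$55,700.00 at the beginning of each six-month period.
Periodic rate r = 0.0295/2 per half-year; n is counted in half-years.
FV = PMT × [((1+r)^n − 1)/r] × (1+r) = 55,700 × [(1+r)^6 − 1] / r × (1+r) = A$351,883.52

A$351,883.52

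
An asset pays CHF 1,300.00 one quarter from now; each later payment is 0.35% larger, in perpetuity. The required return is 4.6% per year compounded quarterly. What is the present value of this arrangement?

CHF 162,500.00

Periodic rate r = 0.046/4 per quarter.
Growing perpetuity (Gordon): PV = PMT₁ / (r − g) = 1,300 / (r − 0.0035) = CHF 162,500.00.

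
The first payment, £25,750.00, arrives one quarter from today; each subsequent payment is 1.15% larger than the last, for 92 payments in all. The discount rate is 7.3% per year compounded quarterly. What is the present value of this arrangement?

£1,745,966.98

Periodic rate r = 0.073/4 per quarter; n is counted in quarters.
Growing ordinary annuity: PV = PMT₁ × [1 − ((1+g)/(1+r))^n] / (r − g) = 25,750 × [1 − ((1+0.0115)/(1+r))^92] / (r − 0.0115) = £1,745,966.98.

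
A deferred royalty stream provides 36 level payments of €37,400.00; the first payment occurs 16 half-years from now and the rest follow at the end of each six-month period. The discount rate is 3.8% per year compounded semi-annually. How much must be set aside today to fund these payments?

Ordinary annuity of 36 payments, first payment at period 16.
Periodic rate r = 0.038/2 per half-year; n is counted in half-years.
The ordinary-annuity PV formula values the stream one period before the first payment (period 15); discount that back 15 periods:
PV₀ = 37,400 × [1 − (1+r)^−36] / r × (1+r)^−15 = €730,481.14

€730,481.14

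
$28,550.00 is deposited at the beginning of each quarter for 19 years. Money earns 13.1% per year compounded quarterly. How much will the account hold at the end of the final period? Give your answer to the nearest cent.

This is an annuity due: 76 deposits of $28,550.00 at the beginning of each quarter.
Periodic rate r = 0.131/4 per quarter; n is counted in quarters.
FV = PMT × [((1+r)^n − 1)/r] × (1+r) = 28,550 × [(1+r)^76 − 1] / r × (1+r) = $9,523,480.33

$9,523,480.33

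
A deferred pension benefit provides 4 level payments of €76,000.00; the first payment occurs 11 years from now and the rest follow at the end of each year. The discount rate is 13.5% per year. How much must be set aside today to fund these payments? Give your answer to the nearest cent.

€63,062.06

Ordinary annuity of 4 payments, first payment at period 11.
Periodic rate r = 0.135 per year.
The ordinary-annuity PV formula values the stream one period before the first payment (period 10); discount that back 10 periods:
PV₀ = 76,000 × [1 − (1+r)^−4] / r × (1+r)^−10 = €63,062.06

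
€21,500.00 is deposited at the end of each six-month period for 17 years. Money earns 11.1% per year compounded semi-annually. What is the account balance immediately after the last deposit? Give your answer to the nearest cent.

€2,043,280.13

This is an ordinary annuity: 34 deposits of €21,500.00 at the end of each six-month period.
Periodic rate r = 0.111/2 per half-year; n is counted in half-years.
FV = PMT × [((1+r)^n − 1)/r] = 21,500 × [(1+r)^34 − 1] / r = €2,043,280.13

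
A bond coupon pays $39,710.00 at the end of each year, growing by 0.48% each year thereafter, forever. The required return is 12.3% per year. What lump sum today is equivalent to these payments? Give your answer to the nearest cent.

Periodic rate r = 0.123 per year.
Growing perpetuity (Gordon): PV = PMT₁ / (r − g) = 39,710 / (r − 0.0048) = $335,956.01.

$335,956.01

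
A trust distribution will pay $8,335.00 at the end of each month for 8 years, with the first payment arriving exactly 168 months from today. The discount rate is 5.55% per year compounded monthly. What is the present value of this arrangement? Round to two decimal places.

$298,444.48

Ordinary annuity of 96 payments, first payment at period 168.
Periodic rate r = 0.0555/12 per month; n is counted in months.
The ordinary-annuity PV formula values the stream one period before the first payment (period 167); discount that back 167 periods:
PV₀ = 8,335 × [1 − (1+r)^−96] / r × (1+r)^−167 = $298,444.48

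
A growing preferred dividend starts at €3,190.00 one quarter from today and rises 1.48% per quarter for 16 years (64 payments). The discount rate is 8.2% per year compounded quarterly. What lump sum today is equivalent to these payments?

€168,598.85

Periodic rate r = 0.082/4 per quarter; n is counted in quarters.
Growing ordinary annuity: PV = PMT₁ × [1 − ((1+g)/(1+r))^n] / (r − g) = 3,190 × [1 − ((1+0.0148)/(1+r))^64] / (r − 0.0148) = €168,598.85.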